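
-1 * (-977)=977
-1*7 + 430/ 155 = -131/ 31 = -4.23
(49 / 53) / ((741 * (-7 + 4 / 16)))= -0.00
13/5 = 2.60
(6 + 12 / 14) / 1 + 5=83 / 7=11.86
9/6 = 3/2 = 1.50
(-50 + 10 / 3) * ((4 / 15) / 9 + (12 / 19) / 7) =-8608 / 1539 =-5.59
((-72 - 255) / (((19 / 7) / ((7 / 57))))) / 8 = -5341 / 2888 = -1.85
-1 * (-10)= 10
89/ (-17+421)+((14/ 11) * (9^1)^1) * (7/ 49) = 8251/ 4444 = 1.86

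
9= 9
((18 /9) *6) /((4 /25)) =75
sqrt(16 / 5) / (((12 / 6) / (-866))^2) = 749956 * sqrt(5) / 5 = 335390.52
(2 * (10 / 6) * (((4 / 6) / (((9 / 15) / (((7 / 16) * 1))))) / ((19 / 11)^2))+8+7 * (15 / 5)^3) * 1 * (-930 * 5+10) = -8934100760 / 9747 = -916600.06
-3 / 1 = -3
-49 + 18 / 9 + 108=61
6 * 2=12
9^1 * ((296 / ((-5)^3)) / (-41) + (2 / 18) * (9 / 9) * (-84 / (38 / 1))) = -164634 / 97375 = -1.69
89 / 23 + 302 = 7035 / 23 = 305.87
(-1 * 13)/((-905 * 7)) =13/6335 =0.00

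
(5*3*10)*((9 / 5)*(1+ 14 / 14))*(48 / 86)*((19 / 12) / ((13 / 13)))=20520 / 43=477.21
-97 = -97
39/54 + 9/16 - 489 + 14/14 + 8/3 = -69703/144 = -484.05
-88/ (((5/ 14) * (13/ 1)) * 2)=-616/ 65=-9.48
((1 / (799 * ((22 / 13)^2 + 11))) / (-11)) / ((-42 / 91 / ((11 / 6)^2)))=0.00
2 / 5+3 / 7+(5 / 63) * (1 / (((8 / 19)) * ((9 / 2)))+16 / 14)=76297 / 79380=0.96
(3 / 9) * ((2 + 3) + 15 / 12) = 25 / 12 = 2.08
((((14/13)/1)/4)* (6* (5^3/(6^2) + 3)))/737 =1631/114972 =0.01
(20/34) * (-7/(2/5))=-175/17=-10.29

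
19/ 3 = 6.33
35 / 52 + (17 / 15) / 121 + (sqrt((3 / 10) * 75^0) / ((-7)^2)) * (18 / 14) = 9 * sqrt(30) / 3430 + 64409 / 94380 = 0.70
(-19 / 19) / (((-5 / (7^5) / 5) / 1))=16807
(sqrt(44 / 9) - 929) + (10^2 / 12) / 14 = -38993 / 42 + 2*sqrt(11) / 3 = -926.19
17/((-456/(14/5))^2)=833/1299600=0.00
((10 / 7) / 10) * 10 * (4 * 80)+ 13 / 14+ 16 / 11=70767 / 154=459.53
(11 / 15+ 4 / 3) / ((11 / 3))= 0.56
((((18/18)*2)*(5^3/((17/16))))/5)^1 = 800/17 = 47.06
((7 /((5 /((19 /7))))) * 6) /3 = 38 /5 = 7.60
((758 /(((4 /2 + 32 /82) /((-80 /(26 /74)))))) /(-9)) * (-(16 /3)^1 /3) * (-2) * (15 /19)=22520.50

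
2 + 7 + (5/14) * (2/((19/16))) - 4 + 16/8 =1011/133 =7.60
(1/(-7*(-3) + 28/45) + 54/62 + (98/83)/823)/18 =946396384/18543639303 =0.05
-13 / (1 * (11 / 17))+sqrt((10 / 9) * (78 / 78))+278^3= sqrt(10) / 3+236334251 / 11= 21484932.96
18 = 18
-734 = -734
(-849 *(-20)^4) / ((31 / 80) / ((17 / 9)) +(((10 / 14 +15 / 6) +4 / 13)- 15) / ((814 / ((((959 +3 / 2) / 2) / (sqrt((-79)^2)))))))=-67567754654400000 / 59403769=-1137432115.70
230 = 230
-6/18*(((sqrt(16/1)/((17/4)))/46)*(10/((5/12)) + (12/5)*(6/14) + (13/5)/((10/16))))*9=-122592/68425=-1.79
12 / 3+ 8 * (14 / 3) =124 / 3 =41.33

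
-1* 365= -365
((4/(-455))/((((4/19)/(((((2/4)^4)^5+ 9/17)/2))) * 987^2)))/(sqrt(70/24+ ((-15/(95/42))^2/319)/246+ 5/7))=-3406829561 * sqrt(395587391349381)/11380023081546828412354560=-0.00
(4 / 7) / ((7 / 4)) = 16 / 49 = 0.33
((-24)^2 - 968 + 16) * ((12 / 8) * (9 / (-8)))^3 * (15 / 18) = 1541835 / 1024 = 1505.70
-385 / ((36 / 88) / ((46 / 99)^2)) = -148120 / 729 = -203.18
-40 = -40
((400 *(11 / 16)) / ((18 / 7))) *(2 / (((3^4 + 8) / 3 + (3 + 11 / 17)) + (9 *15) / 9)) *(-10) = -2125 / 48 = -44.27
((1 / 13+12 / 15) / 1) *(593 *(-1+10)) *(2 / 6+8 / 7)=3143493 / 455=6908.78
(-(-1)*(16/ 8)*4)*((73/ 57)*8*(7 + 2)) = 14016/ 19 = 737.68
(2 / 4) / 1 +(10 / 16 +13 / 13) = 17 / 8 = 2.12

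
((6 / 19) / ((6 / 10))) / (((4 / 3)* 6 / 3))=15 / 76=0.20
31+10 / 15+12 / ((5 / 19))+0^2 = 1159 / 15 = 77.27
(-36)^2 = 1296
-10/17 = -0.59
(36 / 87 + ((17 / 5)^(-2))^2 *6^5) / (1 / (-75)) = -10645668900 / 2422109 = -4395.21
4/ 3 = 1.33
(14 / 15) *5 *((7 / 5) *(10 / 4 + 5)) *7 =343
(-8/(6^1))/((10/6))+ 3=11/5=2.20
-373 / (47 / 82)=-30586 / 47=-650.77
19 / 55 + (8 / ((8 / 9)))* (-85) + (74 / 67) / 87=-245140354 / 320595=-764.64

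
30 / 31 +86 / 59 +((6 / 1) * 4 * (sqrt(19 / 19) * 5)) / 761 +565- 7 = 780258178 / 1391869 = 560.58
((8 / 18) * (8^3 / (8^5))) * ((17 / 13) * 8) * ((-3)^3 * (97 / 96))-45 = -39089 / 832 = -46.98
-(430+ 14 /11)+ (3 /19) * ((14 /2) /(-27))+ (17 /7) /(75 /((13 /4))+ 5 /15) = -471252508 /1092861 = -431.21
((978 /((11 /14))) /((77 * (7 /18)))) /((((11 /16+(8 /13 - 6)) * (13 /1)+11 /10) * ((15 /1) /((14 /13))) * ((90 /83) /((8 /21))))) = -13853696 /792296505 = -0.02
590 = 590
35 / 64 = 0.55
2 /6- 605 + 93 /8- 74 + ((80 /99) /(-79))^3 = -2552876516033983 /3827161989288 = -667.04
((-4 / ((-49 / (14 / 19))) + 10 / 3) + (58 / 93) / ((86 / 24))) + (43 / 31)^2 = 90544243 / 16487877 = 5.49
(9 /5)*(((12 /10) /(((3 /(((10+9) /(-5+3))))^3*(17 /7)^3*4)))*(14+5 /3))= -110573939 /5895600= -18.76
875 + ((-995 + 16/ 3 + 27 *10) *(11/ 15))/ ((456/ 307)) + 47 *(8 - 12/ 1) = 6806297/ 20520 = 331.69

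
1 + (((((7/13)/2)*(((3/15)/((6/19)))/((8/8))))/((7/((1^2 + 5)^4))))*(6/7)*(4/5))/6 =10483/2275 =4.61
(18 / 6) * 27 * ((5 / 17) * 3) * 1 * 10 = 12150 / 17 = 714.71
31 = 31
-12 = -12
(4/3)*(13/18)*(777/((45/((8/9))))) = 53872/3645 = 14.78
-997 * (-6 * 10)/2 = 29910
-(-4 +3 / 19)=73 / 19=3.84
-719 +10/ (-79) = -56811/ 79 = -719.13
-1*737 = -737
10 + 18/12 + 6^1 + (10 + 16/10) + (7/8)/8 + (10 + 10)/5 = 10627/320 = 33.21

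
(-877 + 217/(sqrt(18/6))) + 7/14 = -1753/2 + 217 * sqrt(3)/3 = -751.21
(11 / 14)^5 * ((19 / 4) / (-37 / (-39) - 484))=-119338791 / 40528265344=-0.00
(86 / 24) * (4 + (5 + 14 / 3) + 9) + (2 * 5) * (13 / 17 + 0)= 13597 / 153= 88.87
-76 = -76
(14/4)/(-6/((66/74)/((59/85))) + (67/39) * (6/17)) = -85085/98776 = -0.86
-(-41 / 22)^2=-1681 / 484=-3.47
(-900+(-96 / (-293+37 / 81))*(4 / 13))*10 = -173257560 / 19253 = -8998.99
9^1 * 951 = 8559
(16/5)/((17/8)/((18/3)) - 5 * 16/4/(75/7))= -256/121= -2.12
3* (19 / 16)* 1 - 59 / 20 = 49 / 80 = 0.61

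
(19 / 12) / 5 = 0.32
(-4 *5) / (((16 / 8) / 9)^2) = -405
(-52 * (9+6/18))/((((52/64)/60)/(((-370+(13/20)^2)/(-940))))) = -16557072/1175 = -14091.13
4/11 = 0.36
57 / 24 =19 / 8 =2.38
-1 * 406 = -406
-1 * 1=-1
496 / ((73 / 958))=475168 / 73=6509.15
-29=-29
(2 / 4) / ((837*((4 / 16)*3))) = 2 / 2511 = 0.00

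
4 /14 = 2 /7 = 0.29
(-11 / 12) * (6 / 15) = -11 / 30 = -0.37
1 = 1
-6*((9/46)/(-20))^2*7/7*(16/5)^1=-243/132250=-0.00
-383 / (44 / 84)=-8043 / 11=-731.18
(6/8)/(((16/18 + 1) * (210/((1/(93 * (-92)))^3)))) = -1/331265929290240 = -0.00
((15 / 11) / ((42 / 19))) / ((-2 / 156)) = -3705 / 77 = -48.12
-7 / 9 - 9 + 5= -43 / 9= -4.78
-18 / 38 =-9 / 19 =-0.47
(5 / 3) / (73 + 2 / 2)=0.02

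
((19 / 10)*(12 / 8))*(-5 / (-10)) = 57 / 40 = 1.42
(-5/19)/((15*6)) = -1/342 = -0.00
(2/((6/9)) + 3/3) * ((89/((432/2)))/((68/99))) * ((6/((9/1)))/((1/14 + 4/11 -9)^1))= -75383/403614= -0.19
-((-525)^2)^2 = -75969140625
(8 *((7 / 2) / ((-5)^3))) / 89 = -28 / 11125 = -0.00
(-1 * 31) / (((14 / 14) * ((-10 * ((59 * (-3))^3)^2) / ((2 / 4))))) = 31 / 614992180485780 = 0.00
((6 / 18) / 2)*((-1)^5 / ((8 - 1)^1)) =-1 / 42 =-0.02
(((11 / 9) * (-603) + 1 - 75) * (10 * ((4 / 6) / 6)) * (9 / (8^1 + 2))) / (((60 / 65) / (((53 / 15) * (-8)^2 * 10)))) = -17880928 / 9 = -1986769.78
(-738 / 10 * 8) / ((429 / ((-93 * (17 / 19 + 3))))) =6771888 / 13585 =498.48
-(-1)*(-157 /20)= -157 /20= -7.85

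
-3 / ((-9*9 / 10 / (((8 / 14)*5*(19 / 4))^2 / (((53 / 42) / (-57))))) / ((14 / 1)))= -6859000 / 159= -43138.36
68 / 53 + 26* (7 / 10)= 5163 / 265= 19.48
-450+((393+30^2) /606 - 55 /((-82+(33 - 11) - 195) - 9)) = -1085123 /2424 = -447.66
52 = 52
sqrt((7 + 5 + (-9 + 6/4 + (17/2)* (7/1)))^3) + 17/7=3601/7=514.43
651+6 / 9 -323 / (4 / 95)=-84235 / 12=-7019.58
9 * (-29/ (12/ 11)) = -957/ 4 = -239.25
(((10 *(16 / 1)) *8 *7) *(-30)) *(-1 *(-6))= -1612800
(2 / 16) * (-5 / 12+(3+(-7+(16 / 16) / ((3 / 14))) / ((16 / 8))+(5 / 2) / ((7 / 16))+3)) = 851 / 672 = 1.27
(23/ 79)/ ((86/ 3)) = 69/ 6794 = 0.01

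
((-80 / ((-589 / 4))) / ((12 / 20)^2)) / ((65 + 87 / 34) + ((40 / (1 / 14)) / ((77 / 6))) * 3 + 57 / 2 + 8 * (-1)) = 1496000 / 217060047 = 0.01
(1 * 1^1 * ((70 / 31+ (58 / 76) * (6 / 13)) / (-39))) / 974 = -19987 / 290858802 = -0.00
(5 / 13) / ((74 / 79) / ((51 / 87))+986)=6715 / 17242472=0.00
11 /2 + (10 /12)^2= 223 /36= 6.19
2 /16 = 1 /8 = 0.12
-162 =-162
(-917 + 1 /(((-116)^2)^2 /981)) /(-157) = 5.84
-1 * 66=-66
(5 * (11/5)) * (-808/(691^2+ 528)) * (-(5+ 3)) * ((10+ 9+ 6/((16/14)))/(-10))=-862136/2390045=-0.36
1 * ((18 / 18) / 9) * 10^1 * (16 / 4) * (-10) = -400 / 9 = -44.44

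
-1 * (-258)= 258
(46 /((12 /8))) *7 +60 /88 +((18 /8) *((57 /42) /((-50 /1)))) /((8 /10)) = 15912917 /73920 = 215.27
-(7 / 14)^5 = -1 / 32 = -0.03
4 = 4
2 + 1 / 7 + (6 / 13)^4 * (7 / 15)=2163243 / 999635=2.16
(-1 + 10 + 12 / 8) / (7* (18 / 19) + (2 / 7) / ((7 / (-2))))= 1.60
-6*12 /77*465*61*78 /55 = -31859568 /847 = -37614.60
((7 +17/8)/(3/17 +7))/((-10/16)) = -1241/610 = -2.03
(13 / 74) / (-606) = -13 / 44844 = -0.00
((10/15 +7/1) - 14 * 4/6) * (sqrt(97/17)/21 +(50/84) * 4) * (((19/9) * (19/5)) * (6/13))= -36100/2457 - 722 * sqrt(1649)/41769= -15.39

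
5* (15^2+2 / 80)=9001 / 8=1125.12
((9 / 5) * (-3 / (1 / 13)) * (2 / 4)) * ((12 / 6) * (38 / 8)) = -333.45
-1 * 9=-9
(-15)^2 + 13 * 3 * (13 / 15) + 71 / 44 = 57291 / 220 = 260.41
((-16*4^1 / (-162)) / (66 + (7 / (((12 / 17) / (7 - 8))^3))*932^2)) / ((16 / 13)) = -104 / 5601137613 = -0.00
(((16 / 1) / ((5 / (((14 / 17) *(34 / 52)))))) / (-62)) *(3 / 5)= -0.02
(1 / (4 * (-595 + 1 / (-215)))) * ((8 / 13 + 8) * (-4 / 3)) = 12040 / 2494557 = 0.00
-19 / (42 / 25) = -475 / 42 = -11.31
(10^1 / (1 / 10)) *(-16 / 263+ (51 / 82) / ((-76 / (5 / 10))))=-5320925 / 819508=-6.49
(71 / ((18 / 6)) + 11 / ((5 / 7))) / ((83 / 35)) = 4102 / 249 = 16.47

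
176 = 176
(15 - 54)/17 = -39/17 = -2.29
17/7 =2.43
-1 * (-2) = 2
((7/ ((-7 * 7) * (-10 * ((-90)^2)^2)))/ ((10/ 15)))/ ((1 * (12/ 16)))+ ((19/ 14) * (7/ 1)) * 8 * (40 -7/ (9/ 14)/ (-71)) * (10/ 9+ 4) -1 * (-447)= 2615884692750071/ 163040850000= 16044.35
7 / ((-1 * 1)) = -7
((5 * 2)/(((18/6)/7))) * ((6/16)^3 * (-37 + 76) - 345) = -2048515/256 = -8002.01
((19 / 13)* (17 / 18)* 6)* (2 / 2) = 8.28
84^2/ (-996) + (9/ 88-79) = -628013/ 7304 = -85.98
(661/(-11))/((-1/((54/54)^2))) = 661/11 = 60.09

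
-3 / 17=-0.18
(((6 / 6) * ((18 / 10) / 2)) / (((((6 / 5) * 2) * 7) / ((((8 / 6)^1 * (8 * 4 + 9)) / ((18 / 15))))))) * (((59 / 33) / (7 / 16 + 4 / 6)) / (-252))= -0.02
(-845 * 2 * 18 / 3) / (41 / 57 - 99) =288990 / 2801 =103.17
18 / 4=9 / 2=4.50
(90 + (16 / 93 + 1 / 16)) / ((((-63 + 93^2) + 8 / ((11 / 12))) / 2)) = 1476959 / 70339248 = 0.02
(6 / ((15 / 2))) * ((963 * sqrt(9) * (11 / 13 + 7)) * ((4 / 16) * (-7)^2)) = 14439222 / 65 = 222141.88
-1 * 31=-31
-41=-41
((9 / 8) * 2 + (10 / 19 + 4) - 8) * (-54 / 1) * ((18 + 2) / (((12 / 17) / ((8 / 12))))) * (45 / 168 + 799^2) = 847822419765 / 1064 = 796825582.49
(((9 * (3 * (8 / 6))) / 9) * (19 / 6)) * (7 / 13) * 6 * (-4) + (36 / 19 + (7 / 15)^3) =-134793779 / 833625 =-161.70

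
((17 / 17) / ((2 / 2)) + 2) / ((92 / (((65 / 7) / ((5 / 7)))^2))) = 507 / 92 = 5.51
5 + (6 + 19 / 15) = 12.27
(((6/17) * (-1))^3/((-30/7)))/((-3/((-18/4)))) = 378/24565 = 0.02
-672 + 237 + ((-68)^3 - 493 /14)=-4408631 /14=-314902.21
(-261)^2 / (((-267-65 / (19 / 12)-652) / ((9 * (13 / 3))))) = -1740609 / 629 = -2767.26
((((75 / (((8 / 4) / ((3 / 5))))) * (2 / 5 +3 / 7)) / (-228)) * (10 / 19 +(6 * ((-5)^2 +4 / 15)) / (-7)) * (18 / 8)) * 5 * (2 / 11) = 2750679 / 778316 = 3.53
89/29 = 3.07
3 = 3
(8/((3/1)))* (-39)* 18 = -1872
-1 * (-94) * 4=376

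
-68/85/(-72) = 1/90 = 0.01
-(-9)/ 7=9/ 7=1.29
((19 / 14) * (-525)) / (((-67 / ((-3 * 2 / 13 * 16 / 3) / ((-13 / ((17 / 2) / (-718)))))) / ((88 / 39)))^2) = -34017843200 / 8377604833807443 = -0.00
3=3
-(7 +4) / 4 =-11 / 4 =-2.75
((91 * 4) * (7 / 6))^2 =1623076 / 9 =180341.78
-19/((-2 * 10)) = 19/20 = 0.95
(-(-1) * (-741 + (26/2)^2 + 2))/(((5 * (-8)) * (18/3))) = 19/8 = 2.38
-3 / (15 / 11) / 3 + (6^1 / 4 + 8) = 263 / 30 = 8.77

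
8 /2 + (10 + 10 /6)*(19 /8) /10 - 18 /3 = 37 /48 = 0.77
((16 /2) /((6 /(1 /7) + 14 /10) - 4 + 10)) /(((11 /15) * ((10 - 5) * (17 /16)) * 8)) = 240 /46189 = 0.01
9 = 9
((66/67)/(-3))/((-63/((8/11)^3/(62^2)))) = 256/490822101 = 0.00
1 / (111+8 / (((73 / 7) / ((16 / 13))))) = 949 / 106235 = 0.01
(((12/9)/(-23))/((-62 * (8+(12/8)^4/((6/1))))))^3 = 262144/221815382441007753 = 0.00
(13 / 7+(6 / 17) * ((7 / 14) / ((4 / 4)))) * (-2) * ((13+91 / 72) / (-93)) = 124267 / 199206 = 0.62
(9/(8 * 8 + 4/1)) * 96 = 216/17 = 12.71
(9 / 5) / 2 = 9 / 10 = 0.90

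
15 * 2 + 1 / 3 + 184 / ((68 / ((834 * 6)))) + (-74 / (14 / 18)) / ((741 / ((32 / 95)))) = 113680358941 / 8377005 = 13570.53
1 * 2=2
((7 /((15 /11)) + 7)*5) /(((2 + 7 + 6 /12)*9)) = 364 /513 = 0.71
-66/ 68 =-33/ 34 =-0.97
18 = 18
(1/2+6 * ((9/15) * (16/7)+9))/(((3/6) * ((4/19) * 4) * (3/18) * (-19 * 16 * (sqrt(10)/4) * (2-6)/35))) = 13173 * sqrt(10)/1280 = 32.54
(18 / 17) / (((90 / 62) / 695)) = 8618 / 17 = 506.94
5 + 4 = 9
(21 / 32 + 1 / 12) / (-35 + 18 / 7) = -497 / 21792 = -0.02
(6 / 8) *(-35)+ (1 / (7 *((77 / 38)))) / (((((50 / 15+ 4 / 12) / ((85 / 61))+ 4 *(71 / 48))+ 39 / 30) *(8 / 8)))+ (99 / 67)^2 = -467805119079 / 19443672556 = -24.06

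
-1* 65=-65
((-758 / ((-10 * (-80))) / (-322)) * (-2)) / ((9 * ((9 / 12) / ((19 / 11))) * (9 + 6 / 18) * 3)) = -7201 / 133887600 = -0.00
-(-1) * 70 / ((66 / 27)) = 315 / 11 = 28.64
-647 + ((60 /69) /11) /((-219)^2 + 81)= -3932021501 /6077313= -647.00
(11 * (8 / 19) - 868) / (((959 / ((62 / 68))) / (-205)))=52123710 / 309757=168.27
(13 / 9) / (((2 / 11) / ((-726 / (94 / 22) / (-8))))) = 190333 / 1128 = 168.73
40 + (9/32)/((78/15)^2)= 865505/21632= 40.01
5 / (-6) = -5 / 6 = -0.83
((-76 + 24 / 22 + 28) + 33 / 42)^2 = 50452609 / 23716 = 2127.37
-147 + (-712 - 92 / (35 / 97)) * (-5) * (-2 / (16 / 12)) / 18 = -11548 / 21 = -549.90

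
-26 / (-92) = 13 / 46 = 0.28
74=74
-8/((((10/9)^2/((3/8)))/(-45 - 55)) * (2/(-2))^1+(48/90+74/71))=-345060/69379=-4.97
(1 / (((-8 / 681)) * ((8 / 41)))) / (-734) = 0.59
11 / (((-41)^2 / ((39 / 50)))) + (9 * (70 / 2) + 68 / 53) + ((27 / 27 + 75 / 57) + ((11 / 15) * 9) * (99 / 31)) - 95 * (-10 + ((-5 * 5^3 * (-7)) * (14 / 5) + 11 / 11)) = -3050299682629817 / 2623788850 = -1162555.32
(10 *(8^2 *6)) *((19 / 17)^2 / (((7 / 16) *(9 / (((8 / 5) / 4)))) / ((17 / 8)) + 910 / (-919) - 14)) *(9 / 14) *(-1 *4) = 30574909440 / 25675559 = 1190.82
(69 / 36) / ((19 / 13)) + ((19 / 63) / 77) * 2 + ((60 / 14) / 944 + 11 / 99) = 62423035 / 43503768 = 1.43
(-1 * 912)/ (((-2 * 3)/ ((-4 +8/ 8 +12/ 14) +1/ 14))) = -2204/ 7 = -314.86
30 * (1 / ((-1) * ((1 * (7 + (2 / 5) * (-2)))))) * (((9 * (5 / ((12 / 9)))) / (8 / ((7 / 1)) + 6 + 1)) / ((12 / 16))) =-15750 / 589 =-26.74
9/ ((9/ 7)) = 7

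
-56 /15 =-3.73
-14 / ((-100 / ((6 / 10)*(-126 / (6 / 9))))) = -3969 / 250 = -15.88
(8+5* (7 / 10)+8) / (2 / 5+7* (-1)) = -65 / 22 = -2.95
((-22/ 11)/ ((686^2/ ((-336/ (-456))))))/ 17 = -1/ 5428661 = -0.00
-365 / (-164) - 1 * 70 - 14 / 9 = -102331 / 1476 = -69.33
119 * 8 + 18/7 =6682/7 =954.57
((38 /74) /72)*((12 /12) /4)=19 /10656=0.00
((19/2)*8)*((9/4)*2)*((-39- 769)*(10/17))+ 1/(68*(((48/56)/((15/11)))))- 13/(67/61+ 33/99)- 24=-31862492411/195976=-162583.64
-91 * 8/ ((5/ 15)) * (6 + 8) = -30576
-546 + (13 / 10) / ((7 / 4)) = -19084 / 35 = -545.26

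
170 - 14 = 156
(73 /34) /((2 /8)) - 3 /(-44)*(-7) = 6067 /748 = 8.11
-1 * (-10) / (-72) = -5 / 36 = -0.14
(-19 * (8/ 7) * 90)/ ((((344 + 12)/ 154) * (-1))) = 75240/ 89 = 845.39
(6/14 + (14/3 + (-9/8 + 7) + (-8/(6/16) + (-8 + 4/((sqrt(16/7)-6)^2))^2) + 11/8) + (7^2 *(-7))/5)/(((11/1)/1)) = -7273786277/5089291620-418152 *sqrt(7)/12117361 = -1.52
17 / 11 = 1.55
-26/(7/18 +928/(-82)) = 19188/8065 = 2.38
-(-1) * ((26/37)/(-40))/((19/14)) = -91/7030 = -0.01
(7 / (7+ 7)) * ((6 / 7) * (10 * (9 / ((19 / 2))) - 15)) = -45 / 19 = -2.37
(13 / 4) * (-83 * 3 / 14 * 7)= -3237 / 8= -404.62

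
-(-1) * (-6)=-6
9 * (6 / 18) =3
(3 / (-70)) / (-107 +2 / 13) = 13 / 32410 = 0.00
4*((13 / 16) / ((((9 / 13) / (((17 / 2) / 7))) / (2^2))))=2873 / 126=22.80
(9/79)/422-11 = -366709/33338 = -11.00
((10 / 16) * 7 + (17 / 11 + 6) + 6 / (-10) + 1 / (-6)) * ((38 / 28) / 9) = 279737 / 166320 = 1.68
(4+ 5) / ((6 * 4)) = 3 / 8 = 0.38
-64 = -64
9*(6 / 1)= 54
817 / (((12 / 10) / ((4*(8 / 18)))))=32680 / 27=1210.37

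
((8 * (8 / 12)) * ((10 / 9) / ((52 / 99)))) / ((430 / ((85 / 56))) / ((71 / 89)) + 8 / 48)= 1062160 / 33448363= 0.03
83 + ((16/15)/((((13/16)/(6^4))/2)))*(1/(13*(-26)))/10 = 4503479/54925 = 81.99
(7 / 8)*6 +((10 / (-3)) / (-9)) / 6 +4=9.31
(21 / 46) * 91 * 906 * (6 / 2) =112915.17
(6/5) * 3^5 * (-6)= -8748/5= -1749.60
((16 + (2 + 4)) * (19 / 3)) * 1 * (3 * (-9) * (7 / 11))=-2394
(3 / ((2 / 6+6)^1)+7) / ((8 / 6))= 213 / 38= 5.61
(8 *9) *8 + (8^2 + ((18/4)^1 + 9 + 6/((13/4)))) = 17039/26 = 655.35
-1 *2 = -2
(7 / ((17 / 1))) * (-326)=-2282 / 17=-134.24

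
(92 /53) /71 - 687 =-2585089 /3763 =-686.98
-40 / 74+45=1645 / 37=44.46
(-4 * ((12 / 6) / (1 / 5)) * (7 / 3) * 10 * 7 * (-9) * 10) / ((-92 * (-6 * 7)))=3500 / 23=152.17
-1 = -1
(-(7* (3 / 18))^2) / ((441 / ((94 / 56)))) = -47 / 9072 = -0.01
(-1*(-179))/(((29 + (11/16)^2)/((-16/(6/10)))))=-733184/4527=-161.96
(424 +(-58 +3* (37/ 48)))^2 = 34727449/ 256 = 135654.10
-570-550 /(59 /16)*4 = -1166.61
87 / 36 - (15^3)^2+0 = -136687471 / 12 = -11390622.58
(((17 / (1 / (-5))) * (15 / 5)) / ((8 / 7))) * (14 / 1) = -12495 / 4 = -3123.75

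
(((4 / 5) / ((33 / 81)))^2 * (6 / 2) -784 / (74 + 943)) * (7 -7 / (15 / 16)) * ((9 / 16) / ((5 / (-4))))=58126712 / 25636875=2.27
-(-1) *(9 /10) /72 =1 /80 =0.01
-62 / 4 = -15.50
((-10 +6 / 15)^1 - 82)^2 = 209764 / 25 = 8390.56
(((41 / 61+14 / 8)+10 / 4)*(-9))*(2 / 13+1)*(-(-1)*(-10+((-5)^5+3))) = 126951705 / 793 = 160090.42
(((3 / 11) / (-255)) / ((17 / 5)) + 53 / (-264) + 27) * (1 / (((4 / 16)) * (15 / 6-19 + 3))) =-2044651 / 257499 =-7.94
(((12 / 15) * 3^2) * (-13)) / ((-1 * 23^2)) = 0.18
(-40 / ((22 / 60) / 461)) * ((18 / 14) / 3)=-1659600 / 77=-21553.25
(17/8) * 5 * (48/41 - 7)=-20315/328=-61.94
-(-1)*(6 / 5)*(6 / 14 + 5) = 228 / 35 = 6.51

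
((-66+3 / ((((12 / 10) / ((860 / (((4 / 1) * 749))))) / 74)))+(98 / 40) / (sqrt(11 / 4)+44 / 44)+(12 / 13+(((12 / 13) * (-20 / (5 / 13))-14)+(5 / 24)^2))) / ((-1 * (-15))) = -2112428699 / 420638400+7 * sqrt(11) / 150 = -4.87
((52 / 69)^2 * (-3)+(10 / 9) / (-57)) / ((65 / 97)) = -45364378 / 17639505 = -2.57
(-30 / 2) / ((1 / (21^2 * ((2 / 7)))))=-1890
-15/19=-0.79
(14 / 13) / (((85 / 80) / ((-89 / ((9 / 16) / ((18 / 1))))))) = -637952 / 221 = -2886.66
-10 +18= 8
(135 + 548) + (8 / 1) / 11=7521 / 11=683.73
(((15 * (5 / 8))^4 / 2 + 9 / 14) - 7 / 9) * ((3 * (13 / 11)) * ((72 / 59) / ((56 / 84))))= 233214899931 / 9304064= 25065.92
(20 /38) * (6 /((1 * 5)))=12 /19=0.63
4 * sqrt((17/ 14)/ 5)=2 * sqrt(1190)/ 35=1.97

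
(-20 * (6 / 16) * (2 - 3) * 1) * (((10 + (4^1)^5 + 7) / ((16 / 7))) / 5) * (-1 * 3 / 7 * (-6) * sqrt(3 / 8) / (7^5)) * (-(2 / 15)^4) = -0.00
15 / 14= 1.07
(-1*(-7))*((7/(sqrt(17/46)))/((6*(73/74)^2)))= 134162*sqrt(782)/271779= 13.80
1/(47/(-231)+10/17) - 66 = -95799/1511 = -63.40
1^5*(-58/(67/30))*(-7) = 12180/67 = 181.79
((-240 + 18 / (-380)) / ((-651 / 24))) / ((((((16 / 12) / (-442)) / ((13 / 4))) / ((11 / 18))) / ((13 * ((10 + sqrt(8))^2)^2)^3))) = -254287651009333799358.60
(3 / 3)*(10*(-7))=-70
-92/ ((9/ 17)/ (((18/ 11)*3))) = -9384/ 11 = -853.09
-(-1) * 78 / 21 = 3.71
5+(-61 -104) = -160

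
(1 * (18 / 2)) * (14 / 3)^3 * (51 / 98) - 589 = -113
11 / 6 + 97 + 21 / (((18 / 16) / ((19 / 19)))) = 235 / 2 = 117.50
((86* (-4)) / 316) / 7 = -86 / 553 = -0.16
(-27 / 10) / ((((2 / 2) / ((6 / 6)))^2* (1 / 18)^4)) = -1417176 / 5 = -283435.20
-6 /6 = -1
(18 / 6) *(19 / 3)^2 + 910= 3091 / 3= 1030.33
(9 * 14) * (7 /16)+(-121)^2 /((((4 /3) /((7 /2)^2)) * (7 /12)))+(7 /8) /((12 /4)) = 1383907 /6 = 230651.17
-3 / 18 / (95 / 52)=-0.09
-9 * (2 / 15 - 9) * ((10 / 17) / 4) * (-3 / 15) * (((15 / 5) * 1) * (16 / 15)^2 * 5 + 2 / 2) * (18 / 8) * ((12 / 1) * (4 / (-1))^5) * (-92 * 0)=0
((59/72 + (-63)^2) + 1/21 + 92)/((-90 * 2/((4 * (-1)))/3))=270.79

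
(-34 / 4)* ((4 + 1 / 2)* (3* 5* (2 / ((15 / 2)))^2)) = -204 / 5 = -40.80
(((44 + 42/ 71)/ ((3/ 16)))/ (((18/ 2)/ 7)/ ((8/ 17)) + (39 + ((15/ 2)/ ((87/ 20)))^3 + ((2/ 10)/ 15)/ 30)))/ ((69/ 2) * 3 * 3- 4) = 51888865728000/ 3133543384977391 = 0.02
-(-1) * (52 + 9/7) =373/7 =53.29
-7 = -7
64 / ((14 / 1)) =32 / 7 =4.57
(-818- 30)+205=-643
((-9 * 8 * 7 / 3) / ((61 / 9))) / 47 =-1512 / 2867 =-0.53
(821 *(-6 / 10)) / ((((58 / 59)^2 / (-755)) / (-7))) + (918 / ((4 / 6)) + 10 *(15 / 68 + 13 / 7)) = -1077866531827 / 400316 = -2692539.22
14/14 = 1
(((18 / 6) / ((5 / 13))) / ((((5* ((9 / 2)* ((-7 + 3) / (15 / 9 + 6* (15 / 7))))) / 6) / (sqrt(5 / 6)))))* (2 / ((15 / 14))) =-1586* sqrt(30) / 675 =-12.87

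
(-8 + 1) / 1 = -7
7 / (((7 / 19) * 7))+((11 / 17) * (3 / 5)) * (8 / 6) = 1923 / 595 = 3.23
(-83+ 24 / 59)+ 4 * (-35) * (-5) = 36427 / 59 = 617.41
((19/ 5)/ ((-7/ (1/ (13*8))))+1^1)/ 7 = 3621/ 25480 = 0.14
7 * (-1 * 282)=-1974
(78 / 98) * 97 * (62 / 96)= 39091 / 784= 49.86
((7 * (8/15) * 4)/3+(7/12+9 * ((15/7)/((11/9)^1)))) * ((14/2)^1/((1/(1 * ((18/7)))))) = 295777/770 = 384.13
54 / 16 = 27 / 8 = 3.38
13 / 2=6.50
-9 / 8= -1.12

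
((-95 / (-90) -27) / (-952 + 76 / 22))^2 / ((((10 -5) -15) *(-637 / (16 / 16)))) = 26388769 / 224691222581280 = 0.00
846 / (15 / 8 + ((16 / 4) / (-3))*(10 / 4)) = -20304 / 35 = -580.11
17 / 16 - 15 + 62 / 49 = -9935 / 784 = -12.67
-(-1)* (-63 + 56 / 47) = -2905 / 47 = -61.81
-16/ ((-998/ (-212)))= -1696/ 499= -3.40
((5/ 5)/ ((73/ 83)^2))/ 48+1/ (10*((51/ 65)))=671329/ 4348464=0.15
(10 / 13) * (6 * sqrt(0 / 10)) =0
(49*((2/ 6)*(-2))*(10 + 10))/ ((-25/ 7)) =2744/ 15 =182.93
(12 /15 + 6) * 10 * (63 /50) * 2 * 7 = 29988 /25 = 1199.52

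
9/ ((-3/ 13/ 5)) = -195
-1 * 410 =-410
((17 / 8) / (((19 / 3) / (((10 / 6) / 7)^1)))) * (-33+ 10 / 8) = -10795 / 4256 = -2.54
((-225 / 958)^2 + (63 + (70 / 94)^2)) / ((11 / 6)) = 386875662339 / 11150373718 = 34.70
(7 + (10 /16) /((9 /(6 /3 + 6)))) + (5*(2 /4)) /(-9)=131 /18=7.28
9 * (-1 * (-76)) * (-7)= -4788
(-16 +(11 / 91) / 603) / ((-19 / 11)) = 9657527 / 1042587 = 9.26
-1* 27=-27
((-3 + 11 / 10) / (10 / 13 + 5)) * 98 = -12103 / 375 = -32.27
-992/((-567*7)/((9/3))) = 992/1323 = 0.75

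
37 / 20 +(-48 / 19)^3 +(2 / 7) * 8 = -11511519 / 960260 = -11.99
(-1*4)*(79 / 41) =-316 / 41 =-7.71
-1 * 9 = -9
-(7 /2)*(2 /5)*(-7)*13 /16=637 /80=7.96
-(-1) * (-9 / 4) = -9 / 4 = -2.25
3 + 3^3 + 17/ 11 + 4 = 391/ 11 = 35.55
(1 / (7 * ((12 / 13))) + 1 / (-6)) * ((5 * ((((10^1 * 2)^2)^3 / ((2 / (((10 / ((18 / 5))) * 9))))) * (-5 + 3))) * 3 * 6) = 12000000000 / 7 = 1714285714.29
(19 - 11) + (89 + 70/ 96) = 4691/ 48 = 97.73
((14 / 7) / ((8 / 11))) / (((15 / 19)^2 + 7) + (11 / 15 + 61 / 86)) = 2561295 / 8443802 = 0.30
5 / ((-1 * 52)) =-5 / 52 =-0.10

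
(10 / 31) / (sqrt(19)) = 10*sqrt(19) / 589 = 0.07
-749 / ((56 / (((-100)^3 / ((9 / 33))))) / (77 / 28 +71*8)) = 27990531250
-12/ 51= -4/ 17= -0.24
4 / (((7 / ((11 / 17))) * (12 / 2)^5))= 11 / 231336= 0.00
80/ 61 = 1.31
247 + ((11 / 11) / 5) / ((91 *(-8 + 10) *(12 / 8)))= 247.00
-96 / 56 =-12 / 7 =-1.71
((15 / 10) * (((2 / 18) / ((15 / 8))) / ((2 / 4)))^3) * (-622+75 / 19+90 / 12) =-23757824 / 15582375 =-1.52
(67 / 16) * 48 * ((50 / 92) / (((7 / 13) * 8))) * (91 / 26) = 65325 / 736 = 88.76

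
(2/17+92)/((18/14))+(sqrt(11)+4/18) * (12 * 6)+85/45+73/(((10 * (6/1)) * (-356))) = 97533157/1089360+72 * sqrt(11) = 328.33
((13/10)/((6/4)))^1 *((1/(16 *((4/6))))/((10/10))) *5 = 0.41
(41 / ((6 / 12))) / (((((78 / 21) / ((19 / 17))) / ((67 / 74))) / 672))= 122757936 / 8177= 15012.59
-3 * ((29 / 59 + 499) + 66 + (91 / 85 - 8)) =-8403567 / 5015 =-1675.69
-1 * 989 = -989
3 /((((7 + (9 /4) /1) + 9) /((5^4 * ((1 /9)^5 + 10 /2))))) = 738115000 /1436859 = 513.70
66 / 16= 33 / 8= 4.12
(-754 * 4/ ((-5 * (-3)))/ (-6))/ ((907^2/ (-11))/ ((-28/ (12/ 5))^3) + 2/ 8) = 568968400/ 803859453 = 0.71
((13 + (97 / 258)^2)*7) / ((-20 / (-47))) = 287789789 / 1331280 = 216.18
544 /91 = 5.98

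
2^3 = 8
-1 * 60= -60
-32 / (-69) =32 / 69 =0.46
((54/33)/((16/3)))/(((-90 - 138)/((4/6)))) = -3/3344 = -0.00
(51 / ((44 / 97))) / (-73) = -4947 / 3212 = -1.54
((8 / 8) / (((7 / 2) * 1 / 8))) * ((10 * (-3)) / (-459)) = 160 / 1071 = 0.15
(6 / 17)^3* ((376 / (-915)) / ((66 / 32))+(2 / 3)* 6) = 2754336 / 16483115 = 0.17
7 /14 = 1 /2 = 0.50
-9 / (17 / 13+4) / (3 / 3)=-39 / 23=-1.70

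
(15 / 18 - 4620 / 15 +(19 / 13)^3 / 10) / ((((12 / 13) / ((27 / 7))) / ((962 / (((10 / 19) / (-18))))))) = 42185330.90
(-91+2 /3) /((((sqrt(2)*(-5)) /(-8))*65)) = -1084*sqrt(2) /975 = -1.57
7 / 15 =0.47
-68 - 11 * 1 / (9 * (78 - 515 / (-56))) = -2989012 / 43947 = -68.01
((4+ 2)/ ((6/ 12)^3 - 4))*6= -288/ 31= -9.29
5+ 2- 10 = -3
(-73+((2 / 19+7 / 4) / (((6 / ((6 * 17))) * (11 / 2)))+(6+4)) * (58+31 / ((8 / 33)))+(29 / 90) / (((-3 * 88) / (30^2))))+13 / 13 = 28606673 / 10032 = 2851.54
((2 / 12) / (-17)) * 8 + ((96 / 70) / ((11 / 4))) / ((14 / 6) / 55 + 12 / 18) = 2900 / 4641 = 0.62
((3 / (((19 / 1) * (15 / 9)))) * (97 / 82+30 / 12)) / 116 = 1359 / 451820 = 0.00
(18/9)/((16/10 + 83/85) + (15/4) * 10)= 340/6813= 0.05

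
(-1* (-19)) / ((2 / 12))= 114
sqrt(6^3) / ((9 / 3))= 2 * sqrt(6)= 4.90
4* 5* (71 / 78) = 710 / 39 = 18.21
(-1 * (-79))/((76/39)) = 40.54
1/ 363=0.00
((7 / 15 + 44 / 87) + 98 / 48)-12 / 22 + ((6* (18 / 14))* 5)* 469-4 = 692426579 / 38280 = 18088.47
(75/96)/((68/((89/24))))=2225/52224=0.04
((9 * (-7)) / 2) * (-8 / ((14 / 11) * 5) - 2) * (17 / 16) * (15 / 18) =2907 / 32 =90.84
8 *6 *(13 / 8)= 78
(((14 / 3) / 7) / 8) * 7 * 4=7 / 3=2.33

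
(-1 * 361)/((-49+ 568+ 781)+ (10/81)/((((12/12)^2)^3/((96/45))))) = -87723/315964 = -0.28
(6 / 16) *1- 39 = -309 / 8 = -38.62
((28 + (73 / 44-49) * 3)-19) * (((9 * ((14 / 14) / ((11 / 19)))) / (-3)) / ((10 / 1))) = 333621 / 4840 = 68.93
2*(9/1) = 18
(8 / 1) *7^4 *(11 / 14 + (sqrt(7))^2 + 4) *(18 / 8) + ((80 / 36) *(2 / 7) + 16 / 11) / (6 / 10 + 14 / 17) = 42711067895 / 83853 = 509356.47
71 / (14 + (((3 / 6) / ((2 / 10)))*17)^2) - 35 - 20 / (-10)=-239989 / 7281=-32.96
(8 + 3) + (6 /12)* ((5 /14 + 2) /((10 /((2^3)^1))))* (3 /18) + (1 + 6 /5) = 13.36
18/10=9/5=1.80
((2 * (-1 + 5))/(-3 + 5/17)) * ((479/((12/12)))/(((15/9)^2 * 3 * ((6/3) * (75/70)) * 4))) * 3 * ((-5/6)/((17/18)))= 30177/575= 52.48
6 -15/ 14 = 4.93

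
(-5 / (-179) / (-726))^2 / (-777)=-25 / 13122008724132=-0.00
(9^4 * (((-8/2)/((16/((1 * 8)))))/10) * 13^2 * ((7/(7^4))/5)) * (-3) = 3326427/8575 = 387.92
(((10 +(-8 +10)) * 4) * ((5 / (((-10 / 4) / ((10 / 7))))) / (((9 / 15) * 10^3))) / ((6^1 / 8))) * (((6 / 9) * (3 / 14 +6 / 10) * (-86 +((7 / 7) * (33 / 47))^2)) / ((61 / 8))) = 183747328 / 99040515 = 1.86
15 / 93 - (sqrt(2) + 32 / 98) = -sqrt(2) - 251 / 1519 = -1.58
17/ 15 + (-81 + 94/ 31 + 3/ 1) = -34333/ 465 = -73.83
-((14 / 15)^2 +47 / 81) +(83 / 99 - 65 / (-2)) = 1420567 / 44550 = 31.89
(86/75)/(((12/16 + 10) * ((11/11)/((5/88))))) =1/165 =0.01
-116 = -116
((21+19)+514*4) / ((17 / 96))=201216 / 17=11836.24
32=32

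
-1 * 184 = -184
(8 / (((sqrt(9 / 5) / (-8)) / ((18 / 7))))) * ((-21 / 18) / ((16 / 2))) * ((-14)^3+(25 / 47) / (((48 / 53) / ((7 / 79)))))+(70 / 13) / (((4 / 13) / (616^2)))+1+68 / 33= 6591397.83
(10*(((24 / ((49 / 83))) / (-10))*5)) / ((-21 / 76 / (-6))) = -1513920 / 343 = -4413.76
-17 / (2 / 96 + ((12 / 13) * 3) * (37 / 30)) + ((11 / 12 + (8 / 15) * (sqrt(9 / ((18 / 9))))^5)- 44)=-6179237 / 128652 + 81 * sqrt(2) / 5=-25.12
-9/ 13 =-0.69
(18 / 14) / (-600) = -3 / 1400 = -0.00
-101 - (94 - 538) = 343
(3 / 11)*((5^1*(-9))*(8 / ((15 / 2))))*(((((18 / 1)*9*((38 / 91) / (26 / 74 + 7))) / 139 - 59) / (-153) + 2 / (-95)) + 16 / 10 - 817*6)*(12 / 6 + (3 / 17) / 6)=1690785373389594 / 12988208233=130178.49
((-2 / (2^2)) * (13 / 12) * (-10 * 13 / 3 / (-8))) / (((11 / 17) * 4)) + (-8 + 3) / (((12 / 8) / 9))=-394525 / 12672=-31.13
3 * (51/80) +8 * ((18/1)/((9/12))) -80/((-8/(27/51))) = 270921/1360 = 199.21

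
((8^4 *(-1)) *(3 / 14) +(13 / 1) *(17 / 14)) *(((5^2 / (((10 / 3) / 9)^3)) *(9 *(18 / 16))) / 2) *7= -19238695641 / 1280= -15030230.97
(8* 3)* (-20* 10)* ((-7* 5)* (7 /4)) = 294000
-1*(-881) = 881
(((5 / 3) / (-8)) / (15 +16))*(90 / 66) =-25 / 2728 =-0.01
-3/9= -1/3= -0.33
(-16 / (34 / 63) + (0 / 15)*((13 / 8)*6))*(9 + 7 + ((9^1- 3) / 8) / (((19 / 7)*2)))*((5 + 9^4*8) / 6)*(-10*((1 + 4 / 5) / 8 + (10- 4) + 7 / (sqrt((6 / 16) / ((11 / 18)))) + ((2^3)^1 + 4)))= 63095011210*sqrt(33) / 969 + 1971268421661 / 2584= 1136923532.20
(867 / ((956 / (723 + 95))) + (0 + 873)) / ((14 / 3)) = 330813 / 956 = 346.04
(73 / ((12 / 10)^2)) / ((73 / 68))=425 / 9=47.22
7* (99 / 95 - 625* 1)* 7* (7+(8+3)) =-52281432 / 95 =-550330.86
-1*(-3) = 3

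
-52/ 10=-26/ 5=-5.20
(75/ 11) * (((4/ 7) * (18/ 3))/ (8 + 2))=180/ 77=2.34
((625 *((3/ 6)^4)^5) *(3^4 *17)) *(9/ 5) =1549125/ 1048576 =1.48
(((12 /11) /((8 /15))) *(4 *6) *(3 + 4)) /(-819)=-60 /143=-0.42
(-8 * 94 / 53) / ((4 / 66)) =-12408 / 53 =-234.11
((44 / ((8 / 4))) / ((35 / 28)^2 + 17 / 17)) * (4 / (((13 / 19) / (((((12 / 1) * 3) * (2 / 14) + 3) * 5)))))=7624320 / 3731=2043.51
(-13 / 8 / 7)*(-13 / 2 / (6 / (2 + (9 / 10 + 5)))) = 1.99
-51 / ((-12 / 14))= 119 / 2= 59.50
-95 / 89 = -1.07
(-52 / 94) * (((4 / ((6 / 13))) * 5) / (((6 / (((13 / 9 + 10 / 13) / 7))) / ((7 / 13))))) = -0.68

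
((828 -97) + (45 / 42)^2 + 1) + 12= 146049 / 196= 745.15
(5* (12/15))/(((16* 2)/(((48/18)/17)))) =1/51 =0.02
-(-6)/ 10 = 0.60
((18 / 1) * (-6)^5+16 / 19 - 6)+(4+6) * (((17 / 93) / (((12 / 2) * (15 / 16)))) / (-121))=-269345173898 / 1924263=-139973.16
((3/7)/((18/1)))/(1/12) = 2/7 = 0.29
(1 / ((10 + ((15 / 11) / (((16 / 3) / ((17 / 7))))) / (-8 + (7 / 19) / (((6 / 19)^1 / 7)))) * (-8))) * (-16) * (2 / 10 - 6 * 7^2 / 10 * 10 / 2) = -904288 / 42275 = -21.39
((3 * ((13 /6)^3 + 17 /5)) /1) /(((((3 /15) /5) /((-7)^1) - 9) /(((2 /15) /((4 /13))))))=-1333787 /680832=-1.96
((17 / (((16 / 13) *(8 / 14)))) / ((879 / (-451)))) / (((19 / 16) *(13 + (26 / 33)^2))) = -2783121 / 3629684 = -0.77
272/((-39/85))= -23120/39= -592.82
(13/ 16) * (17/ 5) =2.76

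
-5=-5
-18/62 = -9/31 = -0.29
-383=-383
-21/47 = -0.45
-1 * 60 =-60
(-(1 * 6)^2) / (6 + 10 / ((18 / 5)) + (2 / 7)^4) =-777924 / 189823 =-4.10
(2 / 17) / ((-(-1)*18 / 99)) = 11 / 17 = 0.65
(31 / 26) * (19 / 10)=2.27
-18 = -18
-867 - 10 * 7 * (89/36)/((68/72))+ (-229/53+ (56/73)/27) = -1872705049/1775871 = -1054.53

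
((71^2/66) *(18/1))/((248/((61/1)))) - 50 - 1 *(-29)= 317.16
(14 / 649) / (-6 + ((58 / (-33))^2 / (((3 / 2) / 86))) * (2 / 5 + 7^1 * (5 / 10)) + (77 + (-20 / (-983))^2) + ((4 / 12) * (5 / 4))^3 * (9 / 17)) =7285664453760 / 257277216925955561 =0.00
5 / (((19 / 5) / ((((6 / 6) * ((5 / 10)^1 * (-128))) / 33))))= -1600 / 627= -2.55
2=2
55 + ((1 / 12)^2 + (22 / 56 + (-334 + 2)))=-278813 / 1008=-276.60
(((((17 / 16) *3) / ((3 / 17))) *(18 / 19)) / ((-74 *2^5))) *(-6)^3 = 70227 / 44992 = 1.56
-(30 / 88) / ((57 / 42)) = -105 / 418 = -0.25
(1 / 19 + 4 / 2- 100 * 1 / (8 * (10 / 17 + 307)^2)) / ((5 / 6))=2132573123 / 865843965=2.46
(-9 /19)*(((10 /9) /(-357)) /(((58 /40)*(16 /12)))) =50 /65569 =0.00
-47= -47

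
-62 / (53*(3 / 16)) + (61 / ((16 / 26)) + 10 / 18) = 356573 / 3816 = 93.44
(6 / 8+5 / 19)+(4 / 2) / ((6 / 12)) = 381 / 76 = 5.01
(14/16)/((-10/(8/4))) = -7/40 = -0.18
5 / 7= 0.71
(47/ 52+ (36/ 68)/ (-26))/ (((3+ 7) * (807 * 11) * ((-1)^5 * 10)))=-71/ 71338800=-0.00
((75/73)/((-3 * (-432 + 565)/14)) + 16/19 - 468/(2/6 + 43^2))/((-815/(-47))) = 36049/1130405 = 0.03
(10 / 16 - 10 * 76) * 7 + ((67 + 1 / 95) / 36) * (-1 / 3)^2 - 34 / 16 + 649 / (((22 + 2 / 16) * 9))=-18174851 / 3420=-5314.28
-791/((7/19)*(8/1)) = -2147/8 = -268.38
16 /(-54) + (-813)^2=660968.70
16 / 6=8 / 3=2.67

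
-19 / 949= -0.02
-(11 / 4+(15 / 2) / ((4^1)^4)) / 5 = -1423 / 2560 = -0.56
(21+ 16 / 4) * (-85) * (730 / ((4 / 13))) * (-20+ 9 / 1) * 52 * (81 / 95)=46717134750 / 19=2458796565.79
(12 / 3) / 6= 2 / 3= 0.67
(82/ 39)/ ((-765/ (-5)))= 82/ 5967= 0.01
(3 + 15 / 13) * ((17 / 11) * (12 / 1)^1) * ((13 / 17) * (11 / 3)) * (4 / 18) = 48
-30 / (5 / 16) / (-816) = 2 / 17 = 0.12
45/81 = 0.56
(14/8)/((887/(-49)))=-343/3548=-0.10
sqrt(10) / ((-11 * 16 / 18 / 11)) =-9 * sqrt(10) / 8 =-3.56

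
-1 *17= -17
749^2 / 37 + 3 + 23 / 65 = 15165.54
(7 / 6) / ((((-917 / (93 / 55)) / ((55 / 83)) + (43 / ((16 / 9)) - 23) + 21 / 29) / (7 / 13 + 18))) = -12132904 / 458029169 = -0.03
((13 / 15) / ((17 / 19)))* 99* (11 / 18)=29887 / 510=58.60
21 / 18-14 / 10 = -7 / 30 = -0.23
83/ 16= 5.19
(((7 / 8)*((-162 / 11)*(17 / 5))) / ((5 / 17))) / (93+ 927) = -3213 / 22000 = -0.15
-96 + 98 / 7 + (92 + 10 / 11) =120 / 11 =10.91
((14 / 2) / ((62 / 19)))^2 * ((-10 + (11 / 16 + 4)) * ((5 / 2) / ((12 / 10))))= -37589125 / 738048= -50.93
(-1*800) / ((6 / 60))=-8000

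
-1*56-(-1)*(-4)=-60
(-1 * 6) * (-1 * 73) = 438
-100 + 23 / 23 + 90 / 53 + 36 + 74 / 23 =-70805 / 1219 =-58.08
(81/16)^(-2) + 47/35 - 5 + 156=34992212/229635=152.38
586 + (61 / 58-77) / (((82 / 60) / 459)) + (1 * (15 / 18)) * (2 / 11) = -977839198 / 39237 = -24921.35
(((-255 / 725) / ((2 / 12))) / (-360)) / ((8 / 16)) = 17 / 1450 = 0.01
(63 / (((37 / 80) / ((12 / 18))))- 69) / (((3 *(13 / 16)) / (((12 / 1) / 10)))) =25824 / 2405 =10.74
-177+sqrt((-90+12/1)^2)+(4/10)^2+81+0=-446/25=-17.84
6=6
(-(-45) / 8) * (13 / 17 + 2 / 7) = 5625 / 952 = 5.91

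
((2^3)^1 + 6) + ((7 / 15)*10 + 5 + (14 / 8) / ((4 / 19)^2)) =12125 / 192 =63.15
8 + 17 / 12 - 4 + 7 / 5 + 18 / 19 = 8851 / 1140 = 7.76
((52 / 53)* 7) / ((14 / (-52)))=-1352 / 53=-25.51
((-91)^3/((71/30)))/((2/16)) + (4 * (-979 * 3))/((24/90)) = -2591337.25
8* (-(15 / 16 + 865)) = -13855 / 2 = -6927.50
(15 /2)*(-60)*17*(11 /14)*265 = -11149875 /7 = -1592839.29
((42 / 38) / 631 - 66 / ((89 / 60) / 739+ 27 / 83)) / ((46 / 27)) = -78625001818071 / 664311473098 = -118.36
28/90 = 14/45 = 0.31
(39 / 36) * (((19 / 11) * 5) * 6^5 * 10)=8002800 / 11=727527.27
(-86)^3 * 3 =-1908168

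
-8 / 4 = -2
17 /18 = 0.94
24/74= 12/37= 0.32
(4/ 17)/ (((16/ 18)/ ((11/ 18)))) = 11/ 68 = 0.16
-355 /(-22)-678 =-14561 /22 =-661.86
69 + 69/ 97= 6762/ 97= 69.71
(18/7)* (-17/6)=-51/7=-7.29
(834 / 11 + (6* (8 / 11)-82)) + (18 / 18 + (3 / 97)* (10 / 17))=-14511 / 18139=-0.80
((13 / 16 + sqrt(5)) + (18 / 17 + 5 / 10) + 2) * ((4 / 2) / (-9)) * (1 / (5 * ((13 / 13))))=-1189 / 6120 - 2 * sqrt(5) / 45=-0.29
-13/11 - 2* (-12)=251/11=22.82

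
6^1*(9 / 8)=27 / 4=6.75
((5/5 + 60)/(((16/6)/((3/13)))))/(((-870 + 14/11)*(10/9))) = -54351/9938240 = -0.01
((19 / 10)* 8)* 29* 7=15428 / 5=3085.60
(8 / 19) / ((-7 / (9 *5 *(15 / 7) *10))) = -54000 / 931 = -58.00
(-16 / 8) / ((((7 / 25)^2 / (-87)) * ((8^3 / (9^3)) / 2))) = 39639375 / 6272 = 6320.05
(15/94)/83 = 15/7802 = 0.00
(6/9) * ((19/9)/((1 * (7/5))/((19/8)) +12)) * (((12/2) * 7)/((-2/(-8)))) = 50540/2691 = 18.78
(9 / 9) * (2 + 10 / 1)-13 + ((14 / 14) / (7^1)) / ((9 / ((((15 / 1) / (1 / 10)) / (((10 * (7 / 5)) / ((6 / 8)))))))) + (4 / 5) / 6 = -2173 / 2940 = -0.74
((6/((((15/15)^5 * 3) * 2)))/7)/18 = 1/126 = 0.01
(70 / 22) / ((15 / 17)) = 119 / 33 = 3.61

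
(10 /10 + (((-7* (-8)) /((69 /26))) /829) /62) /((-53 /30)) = -17739590 /31327081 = -0.57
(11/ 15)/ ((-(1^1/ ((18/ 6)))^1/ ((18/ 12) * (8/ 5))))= -132/ 25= -5.28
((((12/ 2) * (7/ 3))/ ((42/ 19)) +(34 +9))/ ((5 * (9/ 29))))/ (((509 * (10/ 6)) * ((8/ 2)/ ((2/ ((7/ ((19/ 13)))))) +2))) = 20387/ 6298875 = 0.00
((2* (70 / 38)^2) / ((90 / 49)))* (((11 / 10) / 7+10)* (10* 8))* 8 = 8671040 / 361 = 24019.50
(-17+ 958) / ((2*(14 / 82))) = 38581 / 14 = 2755.79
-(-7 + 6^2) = -29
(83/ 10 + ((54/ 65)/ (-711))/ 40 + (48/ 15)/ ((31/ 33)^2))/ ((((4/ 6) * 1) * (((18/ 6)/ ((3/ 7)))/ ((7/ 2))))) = 3531156261/ 394778800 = 8.94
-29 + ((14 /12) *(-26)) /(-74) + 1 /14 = -22159 /777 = -28.52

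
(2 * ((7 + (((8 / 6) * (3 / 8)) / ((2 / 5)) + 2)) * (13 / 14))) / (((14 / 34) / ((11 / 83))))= 99671 / 16268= 6.13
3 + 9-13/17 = 191/17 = 11.24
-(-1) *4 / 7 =4 / 7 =0.57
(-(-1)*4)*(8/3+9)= 140/3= 46.67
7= 7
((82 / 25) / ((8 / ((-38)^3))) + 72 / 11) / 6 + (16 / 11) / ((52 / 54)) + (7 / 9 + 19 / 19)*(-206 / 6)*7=-402918953 / 96525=-4174.24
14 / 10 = 7 / 5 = 1.40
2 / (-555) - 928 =-515042 / 555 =-928.00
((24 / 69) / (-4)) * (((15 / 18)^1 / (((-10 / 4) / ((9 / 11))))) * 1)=6 / 253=0.02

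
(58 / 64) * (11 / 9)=319 / 288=1.11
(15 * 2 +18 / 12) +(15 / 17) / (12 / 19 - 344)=31.50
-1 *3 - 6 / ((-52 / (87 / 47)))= -3405 / 1222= -2.79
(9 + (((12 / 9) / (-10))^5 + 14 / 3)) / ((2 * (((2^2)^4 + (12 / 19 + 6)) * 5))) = 197183767 / 37892812500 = 0.01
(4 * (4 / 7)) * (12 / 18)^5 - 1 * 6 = -9694 / 1701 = -5.70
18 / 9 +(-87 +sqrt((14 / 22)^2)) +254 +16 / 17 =31898 / 187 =170.58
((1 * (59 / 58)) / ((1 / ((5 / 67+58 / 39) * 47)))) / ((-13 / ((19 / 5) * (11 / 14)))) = -337881731 / 19702020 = -17.15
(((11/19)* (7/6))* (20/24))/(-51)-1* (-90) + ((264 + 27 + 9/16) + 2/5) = 266479897/697680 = 381.95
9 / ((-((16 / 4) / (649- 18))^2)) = -223965.56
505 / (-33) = -505 / 33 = -15.30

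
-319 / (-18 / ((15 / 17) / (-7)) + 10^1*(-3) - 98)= -1595 / 74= -21.55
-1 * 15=-15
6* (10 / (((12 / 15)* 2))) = 37.50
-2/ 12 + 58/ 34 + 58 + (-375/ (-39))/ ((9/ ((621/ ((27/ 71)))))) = 7177097/ 3978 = 1804.20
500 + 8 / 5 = 2508 / 5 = 501.60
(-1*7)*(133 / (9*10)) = -931 / 90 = -10.34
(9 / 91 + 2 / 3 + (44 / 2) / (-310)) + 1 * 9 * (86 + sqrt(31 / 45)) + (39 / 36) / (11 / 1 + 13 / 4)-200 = 3 * sqrt(155) / 5 + 1386320879 / 2411955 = 582.24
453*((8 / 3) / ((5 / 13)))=3140.80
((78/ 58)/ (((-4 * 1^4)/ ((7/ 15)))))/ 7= -13/ 580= -0.02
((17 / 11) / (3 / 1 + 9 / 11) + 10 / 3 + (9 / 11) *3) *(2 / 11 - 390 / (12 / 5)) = -10216631 / 10164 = -1005.18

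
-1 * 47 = -47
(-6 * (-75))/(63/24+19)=3600/173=20.81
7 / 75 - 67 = -5018 / 75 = -66.91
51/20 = 2.55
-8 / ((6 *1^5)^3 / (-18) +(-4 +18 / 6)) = 8 / 13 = 0.62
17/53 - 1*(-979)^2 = -50797356/53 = -958440.68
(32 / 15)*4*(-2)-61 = -1171 / 15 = -78.07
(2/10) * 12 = 12/5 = 2.40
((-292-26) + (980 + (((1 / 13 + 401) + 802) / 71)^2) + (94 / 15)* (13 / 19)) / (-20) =-57872059417 / 1213998825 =-47.67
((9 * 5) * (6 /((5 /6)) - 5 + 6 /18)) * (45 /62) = 2565 /31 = 82.74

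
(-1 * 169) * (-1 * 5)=845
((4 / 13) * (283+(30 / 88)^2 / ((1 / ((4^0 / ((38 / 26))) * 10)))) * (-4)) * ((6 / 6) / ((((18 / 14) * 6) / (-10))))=365369270 / 806949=452.78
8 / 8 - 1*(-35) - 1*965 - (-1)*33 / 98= -91009 / 98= -928.66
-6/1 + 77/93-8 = -1225/93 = -13.17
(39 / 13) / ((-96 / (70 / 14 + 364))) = -11.53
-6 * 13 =-78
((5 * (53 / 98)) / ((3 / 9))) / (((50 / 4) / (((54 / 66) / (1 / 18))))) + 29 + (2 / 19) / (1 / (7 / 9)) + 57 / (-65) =226235456 / 5990985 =37.76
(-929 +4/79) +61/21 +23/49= -10748705/11613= -925.58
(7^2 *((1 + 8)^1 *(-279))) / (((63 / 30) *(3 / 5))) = -97650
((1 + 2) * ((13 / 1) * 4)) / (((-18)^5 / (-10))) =65 / 78732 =0.00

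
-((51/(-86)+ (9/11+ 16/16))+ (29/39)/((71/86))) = -5568595/2619474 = -2.13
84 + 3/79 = 6639/79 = 84.04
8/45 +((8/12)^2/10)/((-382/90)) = 1438/8595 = 0.17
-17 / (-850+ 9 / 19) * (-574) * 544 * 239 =-24105226432 / 16141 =-1493415.92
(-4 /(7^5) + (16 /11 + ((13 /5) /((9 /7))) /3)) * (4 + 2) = 12.77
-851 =-851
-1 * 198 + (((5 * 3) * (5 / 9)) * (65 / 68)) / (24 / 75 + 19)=-19468711 / 98532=-197.59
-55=-55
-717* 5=-3585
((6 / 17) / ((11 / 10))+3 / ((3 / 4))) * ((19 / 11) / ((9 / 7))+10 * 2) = 1707304 / 18513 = 92.22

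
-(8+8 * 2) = -24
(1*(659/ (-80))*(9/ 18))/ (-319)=659/ 51040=0.01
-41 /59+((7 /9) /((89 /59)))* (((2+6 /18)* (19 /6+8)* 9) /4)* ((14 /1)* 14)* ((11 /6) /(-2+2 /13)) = -80086316069 /13610592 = -5884.12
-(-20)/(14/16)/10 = 16/7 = 2.29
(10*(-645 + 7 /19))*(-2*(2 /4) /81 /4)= 30620 /1539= 19.90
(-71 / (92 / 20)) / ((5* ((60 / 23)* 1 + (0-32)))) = 71 / 676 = 0.11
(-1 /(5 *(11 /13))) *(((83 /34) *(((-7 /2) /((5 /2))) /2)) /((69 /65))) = 98189 /258060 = 0.38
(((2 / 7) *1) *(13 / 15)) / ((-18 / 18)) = -26 / 105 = -0.25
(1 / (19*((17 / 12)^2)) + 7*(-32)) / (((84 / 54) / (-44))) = 243508320 / 38437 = 6335.26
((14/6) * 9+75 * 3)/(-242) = -123/121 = -1.02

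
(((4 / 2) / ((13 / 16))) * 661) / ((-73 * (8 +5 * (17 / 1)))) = -0.24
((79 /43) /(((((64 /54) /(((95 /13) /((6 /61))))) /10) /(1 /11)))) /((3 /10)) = 34335375 /98384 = 348.99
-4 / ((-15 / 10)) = 8 / 3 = 2.67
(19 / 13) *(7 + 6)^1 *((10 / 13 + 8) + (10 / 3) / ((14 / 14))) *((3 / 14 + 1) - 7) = -121068 / 91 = -1330.42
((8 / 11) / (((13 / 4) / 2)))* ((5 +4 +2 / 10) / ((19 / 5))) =2944 / 2717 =1.08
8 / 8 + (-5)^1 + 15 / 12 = -11 / 4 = -2.75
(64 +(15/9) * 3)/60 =23/20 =1.15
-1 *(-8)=8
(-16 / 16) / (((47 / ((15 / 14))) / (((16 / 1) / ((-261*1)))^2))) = -640 / 7470603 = -0.00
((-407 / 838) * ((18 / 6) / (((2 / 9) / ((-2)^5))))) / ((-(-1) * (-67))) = -87912 / 28073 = -3.13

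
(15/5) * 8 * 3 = 72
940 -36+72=976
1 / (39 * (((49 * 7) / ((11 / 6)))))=0.00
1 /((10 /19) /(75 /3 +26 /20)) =4997 /100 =49.97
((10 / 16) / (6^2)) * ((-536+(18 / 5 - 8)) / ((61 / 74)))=-49987 / 4392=-11.38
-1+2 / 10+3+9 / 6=37 / 10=3.70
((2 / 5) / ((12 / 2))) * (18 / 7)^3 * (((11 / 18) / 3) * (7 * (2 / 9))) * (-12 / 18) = -176 / 735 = -0.24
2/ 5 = 0.40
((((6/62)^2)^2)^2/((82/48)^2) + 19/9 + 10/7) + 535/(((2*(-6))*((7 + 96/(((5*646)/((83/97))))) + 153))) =29536338617126679984836611/9057223260710260894859328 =3.26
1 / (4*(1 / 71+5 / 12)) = 213 / 367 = 0.58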